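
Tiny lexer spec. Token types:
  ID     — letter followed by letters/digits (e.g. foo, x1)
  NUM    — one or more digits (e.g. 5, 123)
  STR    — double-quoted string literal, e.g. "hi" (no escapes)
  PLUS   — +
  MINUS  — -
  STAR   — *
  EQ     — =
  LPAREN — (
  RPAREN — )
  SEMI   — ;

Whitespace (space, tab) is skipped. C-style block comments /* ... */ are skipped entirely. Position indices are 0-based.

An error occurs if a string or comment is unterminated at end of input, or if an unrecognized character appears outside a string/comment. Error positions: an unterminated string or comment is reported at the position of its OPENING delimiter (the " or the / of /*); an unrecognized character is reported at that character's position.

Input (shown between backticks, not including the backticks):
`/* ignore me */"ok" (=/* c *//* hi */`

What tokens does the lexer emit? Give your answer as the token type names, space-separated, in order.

Answer: STR LPAREN EQ

Derivation:
pos=0: enter COMMENT mode (saw '/*')
exit COMMENT mode (now at pos=15)
pos=15: enter STRING mode
pos=15: emit STR "ok" (now at pos=19)
pos=20: emit LPAREN '('
pos=21: emit EQ '='
pos=22: enter COMMENT mode (saw '/*')
exit COMMENT mode (now at pos=29)
pos=29: enter COMMENT mode (saw '/*')
exit COMMENT mode (now at pos=37)
DONE. 3 tokens: [STR, LPAREN, EQ]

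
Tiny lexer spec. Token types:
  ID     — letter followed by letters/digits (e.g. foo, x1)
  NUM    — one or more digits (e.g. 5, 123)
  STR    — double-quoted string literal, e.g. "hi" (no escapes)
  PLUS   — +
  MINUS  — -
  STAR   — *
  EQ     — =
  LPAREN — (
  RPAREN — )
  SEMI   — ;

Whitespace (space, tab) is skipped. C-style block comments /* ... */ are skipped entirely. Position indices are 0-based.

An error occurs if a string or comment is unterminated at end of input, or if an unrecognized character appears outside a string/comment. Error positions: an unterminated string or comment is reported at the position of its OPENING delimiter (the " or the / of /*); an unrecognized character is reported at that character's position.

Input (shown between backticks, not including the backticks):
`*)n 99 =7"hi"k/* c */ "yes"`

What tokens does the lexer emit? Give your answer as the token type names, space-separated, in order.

pos=0: emit STAR '*'
pos=1: emit RPAREN ')'
pos=2: emit ID 'n' (now at pos=3)
pos=4: emit NUM '99' (now at pos=6)
pos=7: emit EQ '='
pos=8: emit NUM '7' (now at pos=9)
pos=9: enter STRING mode
pos=9: emit STR "hi" (now at pos=13)
pos=13: emit ID 'k' (now at pos=14)
pos=14: enter COMMENT mode (saw '/*')
exit COMMENT mode (now at pos=21)
pos=22: enter STRING mode
pos=22: emit STR "yes" (now at pos=27)
DONE. 9 tokens: [STAR, RPAREN, ID, NUM, EQ, NUM, STR, ID, STR]

Answer: STAR RPAREN ID NUM EQ NUM STR ID STR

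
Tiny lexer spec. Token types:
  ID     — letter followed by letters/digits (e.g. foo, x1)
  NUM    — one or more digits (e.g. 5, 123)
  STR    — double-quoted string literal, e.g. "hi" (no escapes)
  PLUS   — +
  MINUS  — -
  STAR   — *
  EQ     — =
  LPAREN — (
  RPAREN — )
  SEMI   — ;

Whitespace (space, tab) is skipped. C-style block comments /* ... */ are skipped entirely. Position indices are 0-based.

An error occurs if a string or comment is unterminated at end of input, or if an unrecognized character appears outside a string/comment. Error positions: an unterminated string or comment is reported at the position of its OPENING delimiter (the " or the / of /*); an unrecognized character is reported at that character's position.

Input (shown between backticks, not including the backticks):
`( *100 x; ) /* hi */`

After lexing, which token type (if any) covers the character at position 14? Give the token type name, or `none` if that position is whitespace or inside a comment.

Answer: none

Derivation:
pos=0: emit LPAREN '('
pos=2: emit STAR '*'
pos=3: emit NUM '100' (now at pos=6)
pos=7: emit ID 'x' (now at pos=8)
pos=8: emit SEMI ';'
pos=10: emit RPAREN ')'
pos=12: enter COMMENT mode (saw '/*')
exit COMMENT mode (now at pos=20)
DONE. 6 tokens: [LPAREN, STAR, NUM, ID, SEMI, RPAREN]
Position 14: char is ' ' -> none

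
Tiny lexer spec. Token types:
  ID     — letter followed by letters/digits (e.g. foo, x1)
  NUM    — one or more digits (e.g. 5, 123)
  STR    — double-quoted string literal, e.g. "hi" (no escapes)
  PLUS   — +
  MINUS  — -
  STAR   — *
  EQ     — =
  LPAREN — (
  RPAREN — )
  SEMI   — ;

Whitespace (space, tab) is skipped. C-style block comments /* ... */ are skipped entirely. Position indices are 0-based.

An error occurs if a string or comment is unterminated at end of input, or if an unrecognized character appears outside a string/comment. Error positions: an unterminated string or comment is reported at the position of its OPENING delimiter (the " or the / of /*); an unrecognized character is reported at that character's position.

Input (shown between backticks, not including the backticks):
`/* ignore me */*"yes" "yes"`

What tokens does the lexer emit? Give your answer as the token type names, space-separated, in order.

pos=0: enter COMMENT mode (saw '/*')
exit COMMENT mode (now at pos=15)
pos=15: emit STAR '*'
pos=16: enter STRING mode
pos=16: emit STR "yes" (now at pos=21)
pos=22: enter STRING mode
pos=22: emit STR "yes" (now at pos=27)
DONE. 3 tokens: [STAR, STR, STR]

Answer: STAR STR STR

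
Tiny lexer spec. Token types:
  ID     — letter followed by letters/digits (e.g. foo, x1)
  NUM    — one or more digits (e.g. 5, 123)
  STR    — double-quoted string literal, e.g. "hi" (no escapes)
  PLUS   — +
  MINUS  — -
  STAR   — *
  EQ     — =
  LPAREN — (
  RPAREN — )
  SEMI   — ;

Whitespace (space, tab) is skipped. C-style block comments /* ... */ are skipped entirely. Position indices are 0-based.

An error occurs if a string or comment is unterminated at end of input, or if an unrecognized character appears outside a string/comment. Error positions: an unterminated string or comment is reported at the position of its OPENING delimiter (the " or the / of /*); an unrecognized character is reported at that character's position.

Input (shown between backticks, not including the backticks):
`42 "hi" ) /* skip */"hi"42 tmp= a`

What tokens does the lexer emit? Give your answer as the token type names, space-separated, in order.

Answer: NUM STR RPAREN STR NUM ID EQ ID

Derivation:
pos=0: emit NUM '42' (now at pos=2)
pos=3: enter STRING mode
pos=3: emit STR "hi" (now at pos=7)
pos=8: emit RPAREN ')'
pos=10: enter COMMENT mode (saw '/*')
exit COMMENT mode (now at pos=20)
pos=20: enter STRING mode
pos=20: emit STR "hi" (now at pos=24)
pos=24: emit NUM '42' (now at pos=26)
pos=27: emit ID 'tmp' (now at pos=30)
pos=30: emit EQ '='
pos=32: emit ID 'a' (now at pos=33)
DONE. 8 tokens: [NUM, STR, RPAREN, STR, NUM, ID, EQ, ID]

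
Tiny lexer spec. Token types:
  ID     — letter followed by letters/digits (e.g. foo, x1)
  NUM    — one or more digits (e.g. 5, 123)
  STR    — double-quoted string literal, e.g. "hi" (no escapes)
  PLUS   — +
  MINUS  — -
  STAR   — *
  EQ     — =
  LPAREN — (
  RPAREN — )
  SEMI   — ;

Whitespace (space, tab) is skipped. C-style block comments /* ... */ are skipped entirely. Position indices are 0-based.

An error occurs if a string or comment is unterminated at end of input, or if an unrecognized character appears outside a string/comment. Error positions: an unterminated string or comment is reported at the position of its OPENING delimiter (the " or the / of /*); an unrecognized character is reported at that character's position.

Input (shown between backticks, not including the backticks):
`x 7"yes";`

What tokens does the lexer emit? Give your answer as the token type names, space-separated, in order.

pos=0: emit ID 'x' (now at pos=1)
pos=2: emit NUM '7' (now at pos=3)
pos=3: enter STRING mode
pos=3: emit STR "yes" (now at pos=8)
pos=8: emit SEMI ';'
DONE. 4 tokens: [ID, NUM, STR, SEMI]

Answer: ID NUM STR SEMI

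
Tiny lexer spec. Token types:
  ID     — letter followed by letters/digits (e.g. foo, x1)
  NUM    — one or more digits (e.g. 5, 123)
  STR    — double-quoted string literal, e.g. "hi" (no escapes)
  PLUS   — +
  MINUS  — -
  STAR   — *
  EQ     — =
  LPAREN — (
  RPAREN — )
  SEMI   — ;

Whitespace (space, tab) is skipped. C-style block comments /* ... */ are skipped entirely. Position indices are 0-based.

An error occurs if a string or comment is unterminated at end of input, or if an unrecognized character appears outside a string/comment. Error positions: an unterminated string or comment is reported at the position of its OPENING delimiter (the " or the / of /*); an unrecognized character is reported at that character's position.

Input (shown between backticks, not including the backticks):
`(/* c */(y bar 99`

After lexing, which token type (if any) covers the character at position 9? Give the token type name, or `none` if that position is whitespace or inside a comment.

Answer: ID

Derivation:
pos=0: emit LPAREN '('
pos=1: enter COMMENT mode (saw '/*')
exit COMMENT mode (now at pos=8)
pos=8: emit LPAREN '('
pos=9: emit ID 'y' (now at pos=10)
pos=11: emit ID 'bar' (now at pos=14)
pos=15: emit NUM '99' (now at pos=17)
DONE. 5 tokens: [LPAREN, LPAREN, ID, ID, NUM]
Position 9: char is 'y' -> ID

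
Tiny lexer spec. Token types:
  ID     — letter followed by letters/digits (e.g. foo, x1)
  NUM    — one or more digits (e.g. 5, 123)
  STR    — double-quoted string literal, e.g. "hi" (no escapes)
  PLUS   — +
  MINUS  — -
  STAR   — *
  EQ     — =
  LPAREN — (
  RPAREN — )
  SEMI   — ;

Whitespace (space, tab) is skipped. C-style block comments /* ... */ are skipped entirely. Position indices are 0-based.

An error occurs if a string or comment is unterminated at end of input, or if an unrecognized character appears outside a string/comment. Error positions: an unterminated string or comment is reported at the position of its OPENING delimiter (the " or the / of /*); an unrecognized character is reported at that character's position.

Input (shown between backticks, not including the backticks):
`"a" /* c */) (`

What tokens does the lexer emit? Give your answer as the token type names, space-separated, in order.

Answer: STR RPAREN LPAREN

Derivation:
pos=0: enter STRING mode
pos=0: emit STR "a" (now at pos=3)
pos=4: enter COMMENT mode (saw '/*')
exit COMMENT mode (now at pos=11)
pos=11: emit RPAREN ')'
pos=13: emit LPAREN '('
DONE. 3 tokens: [STR, RPAREN, LPAREN]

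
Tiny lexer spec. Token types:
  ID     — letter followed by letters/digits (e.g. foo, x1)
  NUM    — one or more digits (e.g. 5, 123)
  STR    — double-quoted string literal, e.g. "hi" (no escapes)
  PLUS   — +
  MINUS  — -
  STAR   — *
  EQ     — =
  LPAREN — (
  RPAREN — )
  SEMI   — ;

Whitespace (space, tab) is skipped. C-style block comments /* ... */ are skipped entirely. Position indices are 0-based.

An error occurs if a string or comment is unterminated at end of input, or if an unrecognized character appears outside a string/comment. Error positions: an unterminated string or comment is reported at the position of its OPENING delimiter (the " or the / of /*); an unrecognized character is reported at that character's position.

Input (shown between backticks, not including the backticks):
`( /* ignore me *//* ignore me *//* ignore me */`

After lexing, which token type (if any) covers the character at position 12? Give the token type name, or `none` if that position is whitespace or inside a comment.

Answer: none

Derivation:
pos=0: emit LPAREN '('
pos=2: enter COMMENT mode (saw '/*')
exit COMMENT mode (now at pos=17)
pos=17: enter COMMENT mode (saw '/*')
exit COMMENT mode (now at pos=32)
pos=32: enter COMMENT mode (saw '/*')
exit COMMENT mode (now at pos=47)
DONE. 1 tokens: [LPAREN]
Position 12: char is 'm' -> none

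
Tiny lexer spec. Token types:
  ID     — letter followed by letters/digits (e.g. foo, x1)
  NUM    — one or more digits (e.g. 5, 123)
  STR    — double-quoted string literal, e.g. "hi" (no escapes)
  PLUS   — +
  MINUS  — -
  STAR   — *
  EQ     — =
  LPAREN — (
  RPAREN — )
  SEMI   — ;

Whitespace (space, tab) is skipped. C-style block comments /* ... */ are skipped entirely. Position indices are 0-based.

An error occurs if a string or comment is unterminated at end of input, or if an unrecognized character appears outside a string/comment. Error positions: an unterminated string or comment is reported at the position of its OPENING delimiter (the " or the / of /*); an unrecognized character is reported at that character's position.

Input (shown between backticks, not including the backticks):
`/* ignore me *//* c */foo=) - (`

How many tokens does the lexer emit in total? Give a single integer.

Answer: 5

Derivation:
pos=0: enter COMMENT mode (saw '/*')
exit COMMENT mode (now at pos=15)
pos=15: enter COMMENT mode (saw '/*')
exit COMMENT mode (now at pos=22)
pos=22: emit ID 'foo' (now at pos=25)
pos=25: emit EQ '='
pos=26: emit RPAREN ')'
pos=28: emit MINUS '-'
pos=30: emit LPAREN '('
DONE. 5 tokens: [ID, EQ, RPAREN, MINUS, LPAREN]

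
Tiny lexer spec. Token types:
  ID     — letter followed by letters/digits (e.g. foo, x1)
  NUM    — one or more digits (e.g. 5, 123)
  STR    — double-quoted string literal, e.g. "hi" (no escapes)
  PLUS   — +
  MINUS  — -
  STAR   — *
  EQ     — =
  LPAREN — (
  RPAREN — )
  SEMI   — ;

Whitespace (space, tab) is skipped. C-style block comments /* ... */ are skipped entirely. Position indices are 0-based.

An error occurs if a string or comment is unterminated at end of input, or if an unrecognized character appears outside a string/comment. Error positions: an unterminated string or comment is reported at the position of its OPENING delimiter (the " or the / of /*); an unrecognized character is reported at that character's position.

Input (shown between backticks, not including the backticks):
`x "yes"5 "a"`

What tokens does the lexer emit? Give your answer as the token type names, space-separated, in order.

pos=0: emit ID 'x' (now at pos=1)
pos=2: enter STRING mode
pos=2: emit STR "yes" (now at pos=7)
pos=7: emit NUM '5' (now at pos=8)
pos=9: enter STRING mode
pos=9: emit STR "a" (now at pos=12)
DONE. 4 tokens: [ID, STR, NUM, STR]

Answer: ID STR NUM STR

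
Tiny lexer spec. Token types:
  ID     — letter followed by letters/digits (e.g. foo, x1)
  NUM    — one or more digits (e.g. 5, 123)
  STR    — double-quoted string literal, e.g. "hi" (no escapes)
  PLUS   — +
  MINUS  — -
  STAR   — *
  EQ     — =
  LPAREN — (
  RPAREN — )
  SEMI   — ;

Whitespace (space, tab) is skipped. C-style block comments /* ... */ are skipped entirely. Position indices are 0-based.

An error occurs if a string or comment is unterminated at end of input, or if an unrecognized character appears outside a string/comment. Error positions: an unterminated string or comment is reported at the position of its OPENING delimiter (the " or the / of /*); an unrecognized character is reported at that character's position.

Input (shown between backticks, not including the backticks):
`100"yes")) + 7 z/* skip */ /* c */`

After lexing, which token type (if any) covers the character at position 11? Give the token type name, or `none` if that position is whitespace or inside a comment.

Answer: PLUS

Derivation:
pos=0: emit NUM '100' (now at pos=3)
pos=3: enter STRING mode
pos=3: emit STR "yes" (now at pos=8)
pos=8: emit RPAREN ')'
pos=9: emit RPAREN ')'
pos=11: emit PLUS '+'
pos=13: emit NUM '7' (now at pos=14)
pos=15: emit ID 'z' (now at pos=16)
pos=16: enter COMMENT mode (saw '/*')
exit COMMENT mode (now at pos=26)
pos=27: enter COMMENT mode (saw '/*')
exit COMMENT mode (now at pos=34)
DONE. 7 tokens: [NUM, STR, RPAREN, RPAREN, PLUS, NUM, ID]
Position 11: char is '+' -> PLUS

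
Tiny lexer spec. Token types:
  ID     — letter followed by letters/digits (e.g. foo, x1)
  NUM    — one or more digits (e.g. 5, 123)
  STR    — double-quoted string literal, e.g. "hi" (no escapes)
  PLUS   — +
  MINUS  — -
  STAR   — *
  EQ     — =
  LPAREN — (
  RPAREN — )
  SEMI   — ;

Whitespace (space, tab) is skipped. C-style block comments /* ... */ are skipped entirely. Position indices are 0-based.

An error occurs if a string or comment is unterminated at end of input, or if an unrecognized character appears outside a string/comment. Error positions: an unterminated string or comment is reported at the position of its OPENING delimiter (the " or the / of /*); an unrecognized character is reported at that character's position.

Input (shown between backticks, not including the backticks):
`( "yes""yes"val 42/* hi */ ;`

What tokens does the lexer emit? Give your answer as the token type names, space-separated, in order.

Answer: LPAREN STR STR ID NUM SEMI

Derivation:
pos=0: emit LPAREN '('
pos=2: enter STRING mode
pos=2: emit STR "yes" (now at pos=7)
pos=7: enter STRING mode
pos=7: emit STR "yes" (now at pos=12)
pos=12: emit ID 'val' (now at pos=15)
pos=16: emit NUM '42' (now at pos=18)
pos=18: enter COMMENT mode (saw '/*')
exit COMMENT mode (now at pos=26)
pos=27: emit SEMI ';'
DONE. 6 tokens: [LPAREN, STR, STR, ID, NUM, SEMI]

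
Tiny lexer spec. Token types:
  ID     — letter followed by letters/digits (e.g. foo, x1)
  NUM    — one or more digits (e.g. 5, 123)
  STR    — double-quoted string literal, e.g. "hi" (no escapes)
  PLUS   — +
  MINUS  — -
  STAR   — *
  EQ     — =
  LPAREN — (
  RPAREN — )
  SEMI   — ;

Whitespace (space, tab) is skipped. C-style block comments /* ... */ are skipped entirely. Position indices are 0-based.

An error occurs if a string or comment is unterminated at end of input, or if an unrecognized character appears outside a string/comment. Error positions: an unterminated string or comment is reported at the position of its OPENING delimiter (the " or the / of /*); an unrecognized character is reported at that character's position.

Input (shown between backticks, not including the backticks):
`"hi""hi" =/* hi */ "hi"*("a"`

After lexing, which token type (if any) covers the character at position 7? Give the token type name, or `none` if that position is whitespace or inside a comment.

pos=0: enter STRING mode
pos=0: emit STR "hi" (now at pos=4)
pos=4: enter STRING mode
pos=4: emit STR "hi" (now at pos=8)
pos=9: emit EQ '='
pos=10: enter COMMENT mode (saw '/*')
exit COMMENT mode (now at pos=18)
pos=19: enter STRING mode
pos=19: emit STR "hi" (now at pos=23)
pos=23: emit STAR '*'
pos=24: emit LPAREN '('
pos=25: enter STRING mode
pos=25: emit STR "a" (now at pos=28)
DONE. 7 tokens: [STR, STR, EQ, STR, STAR, LPAREN, STR]
Position 7: char is '"' -> STR

Answer: STR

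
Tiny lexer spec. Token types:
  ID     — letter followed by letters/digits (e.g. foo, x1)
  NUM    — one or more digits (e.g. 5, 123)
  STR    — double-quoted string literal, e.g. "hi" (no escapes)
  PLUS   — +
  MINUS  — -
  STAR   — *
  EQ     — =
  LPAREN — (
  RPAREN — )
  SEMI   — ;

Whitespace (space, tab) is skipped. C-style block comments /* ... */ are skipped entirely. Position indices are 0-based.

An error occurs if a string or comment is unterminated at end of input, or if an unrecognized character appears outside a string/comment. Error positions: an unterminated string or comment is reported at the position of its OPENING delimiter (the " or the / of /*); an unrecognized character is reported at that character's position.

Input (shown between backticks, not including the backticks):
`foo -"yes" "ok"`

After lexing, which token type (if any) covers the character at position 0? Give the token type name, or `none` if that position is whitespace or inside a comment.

pos=0: emit ID 'foo' (now at pos=3)
pos=4: emit MINUS '-'
pos=5: enter STRING mode
pos=5: emit STR "yes" (now at pos=10)
pos=11: enter STRING mode
pos=11: emit STR "ok" (now at pos=15)
DONE. 4 tokens: [ID, MINUS, STR, STR]
Position 0: char is 'f' -> ID

Answer: ID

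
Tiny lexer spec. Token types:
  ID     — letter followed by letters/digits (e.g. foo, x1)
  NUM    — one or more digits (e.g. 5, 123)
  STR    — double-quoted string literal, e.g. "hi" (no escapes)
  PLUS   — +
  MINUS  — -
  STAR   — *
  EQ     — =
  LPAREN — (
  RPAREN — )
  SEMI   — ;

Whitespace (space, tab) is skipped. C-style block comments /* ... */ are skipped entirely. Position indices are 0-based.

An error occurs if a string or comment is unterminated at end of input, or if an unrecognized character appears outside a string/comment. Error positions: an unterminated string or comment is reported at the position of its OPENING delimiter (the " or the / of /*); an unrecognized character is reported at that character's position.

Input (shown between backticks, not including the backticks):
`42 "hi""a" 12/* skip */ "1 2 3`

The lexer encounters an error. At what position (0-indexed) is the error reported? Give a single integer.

Answer: 24

Derivation:
pos=0: emit NUM '42' (now at pos=2)
pos=3: enter STRING mode
pos=3: emit STR "hi" (now at pos=7)
pos=7: enter STRING mode
pos=7: emit STR "a" (now at pos=10)
pos=11: emit NUM '12' (now at pos=13)
pos=13: enter COMMENT mode (saw '/*')
exit COMMENT mode (now at pos=23)
pos=24: enter STRING mode
pos=24: ERROR — unterminated string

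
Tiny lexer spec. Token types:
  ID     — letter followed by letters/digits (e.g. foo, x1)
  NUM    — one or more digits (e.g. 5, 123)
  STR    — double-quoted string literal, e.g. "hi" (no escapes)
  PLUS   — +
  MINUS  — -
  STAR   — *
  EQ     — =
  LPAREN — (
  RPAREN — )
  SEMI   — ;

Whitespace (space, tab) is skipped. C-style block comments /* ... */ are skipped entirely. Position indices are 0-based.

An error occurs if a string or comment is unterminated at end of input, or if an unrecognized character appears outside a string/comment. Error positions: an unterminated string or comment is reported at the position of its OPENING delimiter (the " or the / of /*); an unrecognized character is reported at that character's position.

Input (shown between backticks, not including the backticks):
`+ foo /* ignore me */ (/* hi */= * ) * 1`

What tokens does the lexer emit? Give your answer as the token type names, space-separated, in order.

pos=0: emit PLUS '+'
pos=2: emit ID 'foo' (now at pos=5)
pos=6: enter COMMENT mode (saw '/*')
exit COMMENT mode (now at pos=21)
pos=22: emit LPAREN '('
pos=23: enter COMMENT mode (saw '/*')
exit COMMENT mode (now at pos=31)
pos=31: emit EQ '='
pos=33: emit STAR '*'
pos=35: emit RPAREN ')'
pos=37: emit STAR '*'
pos=39: emit NUM '1' (now at pos=40)
DONE. 8 tokens: [PLUS, ID, LPAREN, EQ, STAR, RPAREN, STAR, NUM]

Answer: PLUS ID LPAREN EQ STAR RPAREN STAR NUM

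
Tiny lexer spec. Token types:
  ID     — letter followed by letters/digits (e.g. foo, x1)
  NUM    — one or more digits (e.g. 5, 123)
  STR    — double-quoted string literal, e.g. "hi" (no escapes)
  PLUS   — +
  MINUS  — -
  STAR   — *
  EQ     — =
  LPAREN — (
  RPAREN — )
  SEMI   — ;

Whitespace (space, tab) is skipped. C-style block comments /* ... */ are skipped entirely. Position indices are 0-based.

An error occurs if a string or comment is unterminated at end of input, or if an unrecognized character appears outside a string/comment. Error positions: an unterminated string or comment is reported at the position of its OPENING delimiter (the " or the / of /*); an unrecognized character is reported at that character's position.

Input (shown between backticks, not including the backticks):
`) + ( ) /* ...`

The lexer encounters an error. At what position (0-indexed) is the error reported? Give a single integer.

pos=0: emit RPAREN ')'
pos=2: emit PLUS '+'
pos=4: emit LPAREN '('
pos=6: emit RPAREN ')'
pos=8: enter COMMENT mode (saw '/*')
pos=8: ERROR — unterminated comment (reached EOF)

Answer: 8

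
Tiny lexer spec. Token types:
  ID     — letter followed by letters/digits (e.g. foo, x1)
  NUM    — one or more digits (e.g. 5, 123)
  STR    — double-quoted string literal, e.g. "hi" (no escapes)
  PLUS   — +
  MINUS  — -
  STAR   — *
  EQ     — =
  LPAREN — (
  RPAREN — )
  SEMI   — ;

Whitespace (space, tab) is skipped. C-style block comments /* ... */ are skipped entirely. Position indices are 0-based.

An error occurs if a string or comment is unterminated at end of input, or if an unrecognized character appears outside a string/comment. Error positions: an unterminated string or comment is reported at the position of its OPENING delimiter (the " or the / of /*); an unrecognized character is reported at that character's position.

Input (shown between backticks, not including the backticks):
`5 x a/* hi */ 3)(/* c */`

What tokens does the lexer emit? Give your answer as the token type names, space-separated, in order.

Answer: NUM ID ID NUM RPAREN LPAREN

Derivation:
pos=0: emit NUM '5' (now at pos=1)
pos=2: emit ID 'x' (now at pos=3)
pos=4: emit ID 'a' (now at pos=5)
pos=5: enter COMMENT mode (saw '/*')
exit COMMENT mode (now at pos=13)
pos=14: emit NUM '3' (now at pos=15)
pos=15: emit RPAREN ')'
pos=16: emit LPAREN '('
pos=17: enter COMMENT mode (saw '/*')
exit COMMENT mode (now at pos=24)
DONE. 6 tokens: [NUM, ID, ID, NUM, RPAREN, LPAREN]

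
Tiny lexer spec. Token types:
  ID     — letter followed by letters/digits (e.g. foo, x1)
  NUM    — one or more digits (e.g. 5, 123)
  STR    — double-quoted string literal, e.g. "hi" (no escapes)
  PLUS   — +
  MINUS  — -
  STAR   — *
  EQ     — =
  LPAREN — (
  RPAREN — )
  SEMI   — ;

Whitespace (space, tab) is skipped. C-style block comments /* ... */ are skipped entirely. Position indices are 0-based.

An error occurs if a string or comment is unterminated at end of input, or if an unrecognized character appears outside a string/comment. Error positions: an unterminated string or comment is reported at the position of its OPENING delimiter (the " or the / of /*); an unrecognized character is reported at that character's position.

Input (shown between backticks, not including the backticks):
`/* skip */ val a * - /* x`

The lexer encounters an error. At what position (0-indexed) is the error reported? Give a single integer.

Answer: 21

Derivation:
pos=0: enter COMMENT mode (saw '/*')
exit COMMENT mode (now at pos=10)
pos=11: emit ID 'val' (now at pos=14)
pos=15: emit ID 'a' (now at pos=16)
pos=17: emit STAR '*'
pos=19: emit MINUS '-'
pos=21: enter COMMENT mode (saw '/*')
pos=21: ERROR — unterminated comment (reached EOF)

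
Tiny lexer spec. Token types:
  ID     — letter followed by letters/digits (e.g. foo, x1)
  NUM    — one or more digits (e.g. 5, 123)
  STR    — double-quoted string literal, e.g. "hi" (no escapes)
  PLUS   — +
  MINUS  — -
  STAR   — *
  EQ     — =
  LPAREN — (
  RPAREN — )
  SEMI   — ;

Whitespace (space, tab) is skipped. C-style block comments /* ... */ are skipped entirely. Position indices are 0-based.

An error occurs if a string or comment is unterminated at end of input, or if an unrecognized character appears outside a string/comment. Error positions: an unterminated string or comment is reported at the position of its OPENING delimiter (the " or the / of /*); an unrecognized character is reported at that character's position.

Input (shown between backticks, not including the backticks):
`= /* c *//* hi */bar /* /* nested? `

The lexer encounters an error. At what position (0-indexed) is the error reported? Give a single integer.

Answer: 21

Derivation:
pos=0: emit EQ '='
pos=2: enter COMMENT mode (saw '/*')
exit COMMENT mode (now at pos=9)
pos=9: enter COMMENT mode (saw '/*')
exit COMMENT mode (now at pos=17)
pos=17: emit ID 'bar' (now at pos=20)
pos=21: enter COMMENT mode (saw '/*')
pos=21: ERROR — unterminated comment (reached EOF)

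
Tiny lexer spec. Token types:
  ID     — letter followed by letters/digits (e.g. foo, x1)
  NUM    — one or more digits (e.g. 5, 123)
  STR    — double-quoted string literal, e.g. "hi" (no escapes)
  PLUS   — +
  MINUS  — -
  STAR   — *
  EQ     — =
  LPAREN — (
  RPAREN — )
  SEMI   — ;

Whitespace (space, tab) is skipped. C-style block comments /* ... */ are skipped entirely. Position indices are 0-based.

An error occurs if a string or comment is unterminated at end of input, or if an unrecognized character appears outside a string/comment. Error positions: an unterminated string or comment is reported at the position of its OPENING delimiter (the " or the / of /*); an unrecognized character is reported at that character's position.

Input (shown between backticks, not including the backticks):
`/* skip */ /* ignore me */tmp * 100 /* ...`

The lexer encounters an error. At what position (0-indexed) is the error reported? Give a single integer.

Answer: 36

Derivation:
pos=0: enter COMMENT mode (saw '/*')
exit COMMENT mode (now at pos=10)
pos=11: enter COMMENT mode (saw '/*')
exit COMMENT mode (now at pos=26)
pos=26: emit ID 'tmp' (now at pos=29)
pos=30: emit STAR '*'
pos=32: emit NUM '100' (now at pos=35)
pos=36: enter COMMENT mode (saw '/*')
pos=36: ERROR — unterminated comment (reached EOF)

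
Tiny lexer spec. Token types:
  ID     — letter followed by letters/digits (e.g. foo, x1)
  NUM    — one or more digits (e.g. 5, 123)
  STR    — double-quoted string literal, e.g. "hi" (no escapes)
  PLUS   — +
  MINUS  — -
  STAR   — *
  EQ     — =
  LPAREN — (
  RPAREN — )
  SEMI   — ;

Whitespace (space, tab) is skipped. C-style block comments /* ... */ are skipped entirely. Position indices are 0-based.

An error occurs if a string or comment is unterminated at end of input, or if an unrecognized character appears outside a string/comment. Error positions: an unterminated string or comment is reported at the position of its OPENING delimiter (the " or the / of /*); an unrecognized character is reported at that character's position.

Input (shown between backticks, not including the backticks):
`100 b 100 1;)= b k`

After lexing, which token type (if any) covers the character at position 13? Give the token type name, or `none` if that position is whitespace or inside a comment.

Answer: EQ

Derivation:
pos=0: emit NUM '100' (now at pos=3)
pos=4: emit ID 'b' (now at pos=5)
pos=6: emit NUM '100' (now at pos=9)
pos=10: emit NUM '1' (now at pos=11)
pos=11: emit SEMI ';'
pos=12: emit RPAREN ')'
pos=13: emit EQ '='
pos=15: emit ID 'b' (now at pos=16)
pos=17: emit ID 'k' (now at pos=18)
DONE. 9 tokens: [NUM, ID, NUM, NUM, SEMI, RPAREN, EQ, ID, ID]
Position 13: char is '=' -> EQ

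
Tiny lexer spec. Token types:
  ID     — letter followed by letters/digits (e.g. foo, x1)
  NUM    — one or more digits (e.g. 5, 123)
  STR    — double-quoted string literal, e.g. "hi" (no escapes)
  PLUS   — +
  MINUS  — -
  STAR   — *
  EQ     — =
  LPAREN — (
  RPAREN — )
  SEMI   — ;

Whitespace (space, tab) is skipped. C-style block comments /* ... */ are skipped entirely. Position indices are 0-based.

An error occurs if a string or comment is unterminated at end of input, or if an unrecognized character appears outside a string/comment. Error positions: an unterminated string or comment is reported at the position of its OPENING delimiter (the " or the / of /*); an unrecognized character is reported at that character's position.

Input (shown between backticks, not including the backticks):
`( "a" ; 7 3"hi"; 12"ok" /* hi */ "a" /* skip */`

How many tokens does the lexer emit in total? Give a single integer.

pos=0: emit LPAREN '('
pos=2: enter STRING mode
pos=2: emit STR "a" (now at pos=5)
pos=6: emit SEMI ';'
pos=8: emit NUM '7' (now at pos=9)
pos=10: emit NUM '3' (now at pos=11)
pos=11: enter STRING mode
pos=11: emit STR "hi" (now at pos=15)
pos=15: emit SEMI ';'
pos=17: emit NUM '12' (now at pos=19)
pos=19: enter STRING mode
pos=19: emit STR "ok" (now at pos=23)
pos=24: enter COMMENT mode (saw '/*')
exit COMMENT mode (now at pos=32)
pos=33: enter STRING mode
pos=33: emit STR "a" (now at pos=36)
pos=37: enter COMMENT mode (saw '/*')
exit COMMENT mode (now at pos=47)
DONE. 10 tokens: [LPAREN, STR, SEMI, NUM, NUM, STR, SEMI, NUM, STR, STR]

Answer: 10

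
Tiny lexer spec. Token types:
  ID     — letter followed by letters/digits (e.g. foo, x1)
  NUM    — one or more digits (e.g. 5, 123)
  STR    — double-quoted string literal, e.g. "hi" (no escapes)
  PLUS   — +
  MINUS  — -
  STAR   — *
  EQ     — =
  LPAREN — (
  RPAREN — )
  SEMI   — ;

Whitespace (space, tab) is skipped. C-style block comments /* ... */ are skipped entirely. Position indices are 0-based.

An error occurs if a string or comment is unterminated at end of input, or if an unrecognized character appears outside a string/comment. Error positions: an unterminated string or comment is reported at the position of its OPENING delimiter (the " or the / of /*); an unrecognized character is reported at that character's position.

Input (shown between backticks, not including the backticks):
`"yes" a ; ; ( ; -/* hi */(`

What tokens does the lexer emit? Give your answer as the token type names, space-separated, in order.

pos=0: enter STRING mode
pos=0: emit STR "yes" (now at pos=5)
pos=6: emit ID 'a' (now at pos=7)
pos=8: emit SEMI ';'
pos=10: emit SEMI ';'
pos=12: emit LPAREN '('
pos=14: emit SEMI ';'
pos=16: emit MINUS '-'
pos=17: enter COMMENT mode (saw '/*')
exit COMMENT mode (now at pos=25)
pos=25: emit LPAREN '('
DONE. 8 tokens: [STR, ID, SEMI, SEMI, LPAREN, SEMI, MINUS, LPAREN]

Answer: STR ID SEMI SEMI LPAREN SEMI MINUS LPAREN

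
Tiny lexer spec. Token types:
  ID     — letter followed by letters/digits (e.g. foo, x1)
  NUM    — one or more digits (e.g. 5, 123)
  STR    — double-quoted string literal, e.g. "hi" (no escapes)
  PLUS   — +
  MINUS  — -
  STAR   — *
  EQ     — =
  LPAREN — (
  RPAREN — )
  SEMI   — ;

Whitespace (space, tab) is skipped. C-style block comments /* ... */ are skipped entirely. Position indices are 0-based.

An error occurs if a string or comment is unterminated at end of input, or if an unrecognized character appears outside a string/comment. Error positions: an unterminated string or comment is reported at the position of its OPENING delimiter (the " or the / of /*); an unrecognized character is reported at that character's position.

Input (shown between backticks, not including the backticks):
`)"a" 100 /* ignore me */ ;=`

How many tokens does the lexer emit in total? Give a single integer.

pos=0: emit RPAREN ')'
pos=1: enter STRING mode
pos=1: emit STR "a" (now at pos=4)
pos=5: emit NUM '100' (now at pos=8)
pos=9: enter COMMENT mode (saw '/*')
exit COMMENT mode (now at pos=24)
pos=25: emit SEMI ';'
pos=26: emit EQ '='
DONE. 5 tokens: [RPAREN, STR, NUM, SEMI, EQ]

Answer: 5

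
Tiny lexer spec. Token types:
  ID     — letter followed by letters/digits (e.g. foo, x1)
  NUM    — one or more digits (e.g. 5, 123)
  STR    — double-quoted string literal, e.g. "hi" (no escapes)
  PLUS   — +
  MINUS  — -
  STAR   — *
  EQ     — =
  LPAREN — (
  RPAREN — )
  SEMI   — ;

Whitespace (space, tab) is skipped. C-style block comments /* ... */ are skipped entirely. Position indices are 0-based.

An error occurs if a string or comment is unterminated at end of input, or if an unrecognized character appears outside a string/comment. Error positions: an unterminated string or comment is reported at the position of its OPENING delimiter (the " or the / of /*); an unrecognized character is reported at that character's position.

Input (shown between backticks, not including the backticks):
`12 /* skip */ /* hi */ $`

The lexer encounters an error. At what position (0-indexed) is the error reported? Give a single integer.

pos=0: emit NUM '12' (now at pos=2)
pos=3: enter COMMENT mode (saw '/*')
exit COMMENT mode (now at pos=13)
pos=14: enter COMMENT mode (saw '/*')
exit COMMENT mode (now at pos=22)
pos=23: ERROR — unrecognized char '$'

Answer: 23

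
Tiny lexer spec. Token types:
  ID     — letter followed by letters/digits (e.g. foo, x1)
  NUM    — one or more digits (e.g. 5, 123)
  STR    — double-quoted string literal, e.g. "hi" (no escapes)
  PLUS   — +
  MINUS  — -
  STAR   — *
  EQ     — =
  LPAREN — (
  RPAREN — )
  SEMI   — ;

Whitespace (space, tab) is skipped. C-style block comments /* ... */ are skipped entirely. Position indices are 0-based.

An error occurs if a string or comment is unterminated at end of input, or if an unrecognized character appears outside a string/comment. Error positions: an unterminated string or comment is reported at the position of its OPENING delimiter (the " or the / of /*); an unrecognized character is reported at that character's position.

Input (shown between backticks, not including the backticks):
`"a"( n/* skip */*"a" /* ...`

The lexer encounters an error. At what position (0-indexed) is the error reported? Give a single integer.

pos=0: enter STRING mode
pos=0: emit STR "a" (now at pos=3)
pos=3: emit LPAREN '('
pos=5: emit ID 'n' (now at pos=6)
pos=6: enter COMMENT mode (saw '/*')
exit COMMENT mode (now at pos=16)
pos=16: emit STAR '*'
pos=17: enter STRING mode
pos=17: emit STR "a" (now at pos=20)
pos=21: enter COMMENT mode (saw '/*')
pos=21: ERROR — unterminated comment (reached EOF)

Answer: 21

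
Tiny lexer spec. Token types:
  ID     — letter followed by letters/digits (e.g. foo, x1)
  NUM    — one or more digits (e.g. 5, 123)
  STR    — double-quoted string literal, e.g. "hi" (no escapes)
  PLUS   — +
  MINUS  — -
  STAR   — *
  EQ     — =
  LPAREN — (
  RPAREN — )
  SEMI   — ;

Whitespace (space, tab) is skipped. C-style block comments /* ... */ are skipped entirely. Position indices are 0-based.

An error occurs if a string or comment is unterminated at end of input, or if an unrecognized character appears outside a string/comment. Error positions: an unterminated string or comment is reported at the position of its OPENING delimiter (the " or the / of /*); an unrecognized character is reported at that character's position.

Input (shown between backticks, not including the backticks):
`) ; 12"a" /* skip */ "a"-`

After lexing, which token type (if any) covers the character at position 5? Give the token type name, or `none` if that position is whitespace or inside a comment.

Answer: NUM

Derivation:
pos=0: emit RPAREN ')'
pos=2: emit SEMI ';'
pos=4: emit NUM '12' (now at pos=6)
pos=6: enter STRING mode
pos=6: emit STR "a" (now at pos=9)
pos=10: enter COMMENT mode (saw '/*')
exit COMMENT mode (now at pos=20)
pos=21: enter STRING mode
pos=21: emit STR "a" (now at pos=24)
pos=24: emit MINUS '-'
DONE. 6 tokens: [RPAREN, SEMI, NUM, STR, STR, MINUS]
Position 5: char is '2' -> NUM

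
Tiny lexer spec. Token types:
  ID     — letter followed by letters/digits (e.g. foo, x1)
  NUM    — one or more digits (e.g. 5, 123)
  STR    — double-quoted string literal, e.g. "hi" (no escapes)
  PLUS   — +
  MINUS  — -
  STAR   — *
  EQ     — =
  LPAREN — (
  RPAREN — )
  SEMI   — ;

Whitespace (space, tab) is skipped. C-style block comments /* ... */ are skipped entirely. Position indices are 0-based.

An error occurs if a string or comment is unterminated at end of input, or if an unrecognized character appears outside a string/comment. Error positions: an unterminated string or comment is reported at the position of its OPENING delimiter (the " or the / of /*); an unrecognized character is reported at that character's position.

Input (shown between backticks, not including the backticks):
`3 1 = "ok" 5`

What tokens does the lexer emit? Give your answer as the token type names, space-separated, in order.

Answer: NUM NUM EQ STR NUM

Derivation:
pos=0: emit NUM '3' (now at pos=1)
pos=2: emit NUM '1' (now at pos=3)
pos=4: emit EQ '='
pos=6: enter STRING mode
pos=6: emit STR "ok" (now at pos=10)
pos=11: emit NUM '5' (now at pos=12)
DONE. 5 tokens: [NUM, NUM, EQ, STR, NUM]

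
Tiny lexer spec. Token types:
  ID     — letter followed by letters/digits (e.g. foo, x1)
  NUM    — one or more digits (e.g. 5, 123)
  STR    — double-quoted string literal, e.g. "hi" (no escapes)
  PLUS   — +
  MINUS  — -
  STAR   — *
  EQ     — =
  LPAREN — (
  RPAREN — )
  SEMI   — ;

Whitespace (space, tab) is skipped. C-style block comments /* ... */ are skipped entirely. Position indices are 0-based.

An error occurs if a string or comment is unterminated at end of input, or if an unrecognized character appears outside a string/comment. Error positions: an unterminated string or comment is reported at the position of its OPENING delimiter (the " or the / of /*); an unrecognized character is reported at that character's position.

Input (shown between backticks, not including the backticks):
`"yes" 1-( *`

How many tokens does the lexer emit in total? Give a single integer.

pos=0: enter STRING mode
pos=0: emit STR "yes" (now at pos=5)
pos=6: emit NUM '1' (now at pos=7)
pos=7: emit MINUS '-'
pos=8: emit LPAREN '('
pos=10: emit STAR '*'
DONE. 5 tokens: [STR, NUM, MINUS, LPAREN, STAR]

Answer: 5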